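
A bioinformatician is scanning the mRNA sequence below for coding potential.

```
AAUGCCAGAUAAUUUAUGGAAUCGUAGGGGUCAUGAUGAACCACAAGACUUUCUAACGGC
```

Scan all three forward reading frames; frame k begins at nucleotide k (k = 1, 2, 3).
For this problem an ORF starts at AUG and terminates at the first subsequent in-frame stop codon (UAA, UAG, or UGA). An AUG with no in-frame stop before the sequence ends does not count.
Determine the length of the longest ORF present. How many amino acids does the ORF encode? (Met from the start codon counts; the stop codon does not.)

Frame 1: AAU GCC AGA UAA UUU AUG GAA UCG UAG GGG UCA UGA UGA ACC ACA AGA CUU UCU AAC GGC — AUG at 16, stop UAG at 25 → 12 nt.
Frame 2: AUG CCA GAU AAU UUA UGG AAU CGU AGG GGU CAU GAU GAA CCA CAA GAC UUU CUA ACG — no AUG→stop ORF.
Frame 3: UGC CAG AUA AUU UAU GGA AUC GUA GGG GUC AUG AUG AAC CAC AAG ACU UUC UAA CGG — AUG at 33, stop UAA at 54 → 24 nt; AUG at 36, stop UAA at 54 → 21 nt.
Longest: frame 3, positions 33–56, 24 nt = 8 codons = 7 aa. → 7 amino acids.

7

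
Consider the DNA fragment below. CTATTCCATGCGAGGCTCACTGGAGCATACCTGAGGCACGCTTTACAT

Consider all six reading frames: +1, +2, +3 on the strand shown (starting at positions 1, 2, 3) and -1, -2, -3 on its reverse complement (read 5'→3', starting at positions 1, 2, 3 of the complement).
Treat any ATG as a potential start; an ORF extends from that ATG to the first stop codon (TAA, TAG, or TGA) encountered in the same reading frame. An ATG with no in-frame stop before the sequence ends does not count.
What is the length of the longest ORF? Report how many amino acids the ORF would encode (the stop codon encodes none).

Reverse complement (5'→3'): ATGTAAAGCGTGCCTCAGGTATGCTCCAGTGAGCCTCGCATGGAATAG
Frame +1: CTA TTC CAT GCG AGG CTC ACT GGA GCA TAC CTG AGG CAC GCT TTA CAT — no ATG→stop ORF.
Frame +2: TAT TCC ATG CGA GGC TCA CTG GAG CAT ACC TGA GGC ACG CTT TAC — ATG at 8, stop TGA at 32 → 27 nt.
Frame +3: ATT CCA TGC GAG GCT CAC TGG AGC ATA CCT GAG GCA CGC TTT ACA — no ATG→stop ORF.
Frame -1: ATG TAA AGC GTG CCT CAG GTA TGC TCC AGT GAG CCT CGC ATG GAA TAG — ATG at 1, stop TAA at 4 → 6 nt; ATG at 40, stop TAG at 46 → 9 nt.
Frame -2: TGT AAA GCG TGC CTC AGG TAT GCT CCA GTG AGC CTC GCA TGG AAT — no ATG→stop ORF.
Frame -3: GTA AAG CGT GCC TCA GGT ATG CTC CAG TGA GCC TCG CAT GGA ATA — ATG at 21, stop TGA at 30 → 12 nt.
Longest: frame +2, positions 8–34, 27 nt = 9 codons = 8 aa. → 8 amino acids.

8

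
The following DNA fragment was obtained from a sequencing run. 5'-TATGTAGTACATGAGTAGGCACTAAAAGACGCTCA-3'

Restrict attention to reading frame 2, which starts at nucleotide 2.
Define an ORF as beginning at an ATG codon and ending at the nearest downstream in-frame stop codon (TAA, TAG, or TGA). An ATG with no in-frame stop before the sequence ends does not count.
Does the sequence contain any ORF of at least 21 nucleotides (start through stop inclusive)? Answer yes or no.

no

Frame 2: ATG TAG TAC ATG AGT AGG CAC TAA AAG ACG CTC — ATG at 2, stop TAG at 5 → 6 nt; ATG at 11, stop TAA at 23 → 15 nt.
Largest ORF found is 15 nucleotides < 21, so no.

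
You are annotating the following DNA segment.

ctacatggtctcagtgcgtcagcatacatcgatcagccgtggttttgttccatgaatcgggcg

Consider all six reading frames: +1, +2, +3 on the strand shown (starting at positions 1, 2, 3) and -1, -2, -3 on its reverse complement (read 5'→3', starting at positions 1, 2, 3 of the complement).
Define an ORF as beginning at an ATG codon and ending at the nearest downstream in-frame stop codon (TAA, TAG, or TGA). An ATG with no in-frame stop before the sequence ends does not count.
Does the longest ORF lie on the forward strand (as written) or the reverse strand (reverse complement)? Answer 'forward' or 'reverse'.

Reverse complement (5'→3'): CGCCCGATTCATGGAACAAAACCACGGCTGATCGATGTATGCTGACGCACTGAGACCATGTAG
Frame +1: CTA CAT GGT CTC AGT GCG TCA GCA TAC ATC GAT CAG CCG TGG TTT TGT TCC ATG AAT CGG GCG — no ATG→stop ORF.
Frame +2: TAC ATG GTC TCA GTG CGT CAG CAT ACA TCG ATC AGC CGT GGT TTT GTT CCA TGA ATC GGG — ATG at 5, stop TGA at 53 → 51 nt.
Frame +3: ACA TGG TCT CAG TGC GTC AGC ATA CAT CGA TCA GCC GTG GTT TTG TTC CAT GAA TCG GGC — no ATG→stop ORF.
Frame -1: CGC CCG ATT CAT GGA ACA AAA CCA CGG CTG ATC GAT GTA TGC TGA CGC ACT GAG ACC ATG TAG — ATG at 58, stop TAG at 61 → 6 nt.
Frame -2: GCC CGA TTC ATG GAA CAA AAC CAC GGC TGA TCG ATG TAT GCT GAC GCA CTG AGA CCA TGT — ATG at 11, stop TGA at 29 → 21 nt.
Frame -3: CCC GAT TCA TGG AAC AAA ACC ACG GCT GAT CGA TGT ATG CTG ACG CAC TGA GAC CAT GTA — ATG at 39, stop TGA at 51 → 15 nt.
Forward-strand max 51 nt; reverse-strand max 21 nt. The forward strand has the longer ORF.

forward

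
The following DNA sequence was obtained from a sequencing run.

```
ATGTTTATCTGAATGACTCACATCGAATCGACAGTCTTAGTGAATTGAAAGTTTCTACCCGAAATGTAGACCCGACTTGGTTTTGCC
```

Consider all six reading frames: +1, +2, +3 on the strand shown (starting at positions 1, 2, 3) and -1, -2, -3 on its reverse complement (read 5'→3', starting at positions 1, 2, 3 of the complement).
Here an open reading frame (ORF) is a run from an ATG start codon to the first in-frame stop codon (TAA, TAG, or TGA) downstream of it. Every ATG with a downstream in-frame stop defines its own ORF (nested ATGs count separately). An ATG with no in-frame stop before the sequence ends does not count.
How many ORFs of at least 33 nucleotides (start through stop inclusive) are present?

Reverse complement (5'→3'): GGCAAAACCAAGTCGGGTCTACATTTCGGGTAGAAACTTTCAATTCACTAAGACTGTCGATTCGATGTGAGTCATTCAGATAAACAT
Frame +1: ATG TTT ATC TGA ATG ACT CAC ATC GAA TCG ACA GTC TTA GTG AAT TGA AAG TTT CTA CCC GAA ATG TAG ACC CGA CTT GGT TTT GCC — ATG at 1, stop TGA at 10 → 12 nt; ATG at 13, stop TGA at 46 → 36 nt; ATG at 64, stop TAG at 67 → 6 nt.
Frame +2: TGT TTA TCT GAA TGA CTC ACA TCG AAT CGA CAG TCT TAG TGA ATT GAA AGT TTC TAC CCG AAA TGT AGA CCC GAC TTG GTT TTG — no ATG→stop ORF.
Frame +3: GTT TAT CTG AAT GAC TCA CAT CGA ATC GAC AGT CTT AGT GAA TTG AAA GTT TCT ACC CGA AAT GTA GAC CCG ACT TGG TTT TGC — no ATG→stop ORF.
Frame -1: GGC AAA ACC AAG TCG GGT CTA CAT TTC GGG TAG AAA CTT TCA ATT CAC TAA GAC TGT CGA TTC GAT GTG AGT CAT TCA GAT AAA CAT — no ATG→stop ORF.
Frame -2: GCA AAA CCA AGT CGG GTC TAC ATT TCG GGT AGA AAC TTT CAA TTC ACT AAG ACT GTC GAT TCG ATG TGA GTC ATT CAG ATA AAC — ATG at 65, stop TGA at 68 → 6 nt.
Frame -3: CAA AAC CAA GTC GGG TCT ACA TTT CGG GTA GAA ACT TTC AAT TCA CTA AGA CTG TCG ATT CGA TGT GAG TCA TTC AGA TAA ACA — no ATG→stop ORF.
ORFs ≥ 33 nucleotides: frame +1 13–48 (36 nucleotides). Count = 1.

1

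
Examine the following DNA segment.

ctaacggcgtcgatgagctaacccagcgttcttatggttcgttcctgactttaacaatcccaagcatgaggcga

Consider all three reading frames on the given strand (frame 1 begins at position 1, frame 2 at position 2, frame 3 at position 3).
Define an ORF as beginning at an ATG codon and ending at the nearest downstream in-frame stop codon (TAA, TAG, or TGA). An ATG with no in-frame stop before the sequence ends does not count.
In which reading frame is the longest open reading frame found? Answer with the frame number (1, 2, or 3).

1

Frame 1: CTA ACG GCG TCG ATG AGC TAA CCC AGC GTT CTT ATG GTT CGT TCC TGA CTT TAA CAA TCC CAA GCA TGA GGC — ATG at 13, stop TAA at 19 → 9 nt; ATG at 34, stop TGA at 46 → 15 nt.
Frame 2: TAA CGG CGT CGA TGA GCT AAC CCA GCG TTC TTA TGG TTC GTT CCT GAC TTT AAC AAT CCC AAG CAT GAG GCG — no ATG→stop ORF.
Frame 3: AAC GGC GTC GAT GAG CTA ACC CAG CGT TCT TAT GGT TCG TTC CTG ACT TTA ACA ATC CCA AGC ATG AGG CGA — no ATG→stop ORF.
Longest ORF is 15 nt in frame 1 (positions 34–48).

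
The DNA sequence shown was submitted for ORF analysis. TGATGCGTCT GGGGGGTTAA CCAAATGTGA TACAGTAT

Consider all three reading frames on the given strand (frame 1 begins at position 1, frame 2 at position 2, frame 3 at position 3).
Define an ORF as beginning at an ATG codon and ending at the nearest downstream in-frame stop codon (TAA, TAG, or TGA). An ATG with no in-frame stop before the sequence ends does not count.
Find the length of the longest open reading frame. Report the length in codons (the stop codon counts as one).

Frame 1: TGA TGC GTC TGG GGG GTT AAC CAA ATG TGA TAC AGT — ATG at 25, stop TGA at 28 → 6 nt.
Frame 2: GAT GCG TCT GGG GGG TTA ACC AAA TGT GAT ACA GTA — no ATG→stop ORF.
Frame 3: ATG CGT CTG GGG GGT TAA CCA AAT GTG ATA CAG TAT — ATG at 3, stop TAA at 18 → 18 nt.
Longest: frame 3, positions 3–20, 18 nt = 6 codons = 5 aa. → 6 codons.

6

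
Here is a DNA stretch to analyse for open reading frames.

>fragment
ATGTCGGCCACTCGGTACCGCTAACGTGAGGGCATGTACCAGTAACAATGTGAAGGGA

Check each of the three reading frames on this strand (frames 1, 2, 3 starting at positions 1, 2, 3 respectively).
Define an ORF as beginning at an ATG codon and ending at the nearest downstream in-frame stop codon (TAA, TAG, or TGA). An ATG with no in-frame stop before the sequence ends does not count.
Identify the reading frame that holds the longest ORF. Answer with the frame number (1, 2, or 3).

1

Frame 1: ATG TCG GCC ACT CGG TAC CGC TAA CGT GAG GGC ATG TAC CAG TAA CAA TGT GAA GGG — ATG at 1, stop TAA at 22 → 24 nt; ATG at 34, stop TAA at 43 → 12 nt.
Frame 2: TGT CGG CCA CTC GGT ACC GCT AAC GTG AGG GCA TGT ACC AGT AAC AAT GTG AAG GGA — no ATG→stop ORF.
Frame 3: GTC GGC CAC TCG GTA CCG CTA ACG TGA GGG CAT GTA CCA GTA ACA ATG TGA AGG — ATG at 48, stop TGA at 51 → 6 nt.
Longest ORF is 24 nt in frame 1 (positions 1–24).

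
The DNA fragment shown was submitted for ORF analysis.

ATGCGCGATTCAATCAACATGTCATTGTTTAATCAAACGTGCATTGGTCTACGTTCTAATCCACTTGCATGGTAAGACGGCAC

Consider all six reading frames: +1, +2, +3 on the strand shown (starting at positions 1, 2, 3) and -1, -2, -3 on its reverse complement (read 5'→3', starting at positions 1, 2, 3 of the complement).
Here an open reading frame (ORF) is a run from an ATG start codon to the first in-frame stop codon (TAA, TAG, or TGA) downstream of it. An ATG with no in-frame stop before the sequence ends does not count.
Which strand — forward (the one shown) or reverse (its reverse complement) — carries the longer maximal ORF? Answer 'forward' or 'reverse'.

Reverse complement (5'→3'): GTGCCGTCTTACCATGCAAGTGGATTAGAACGTAGACCAATGCACGTTTGATTAAACAATGACATGTTGATTGAATCGCGCAT
Frame +1: ATG CGC GAT TCA ATC AAC ATG TCA TTG TTT AAT CAA ACG TGC ATT GGT CTA CGT TCT AAT CCA CTT GCA TGG TAA GAC GGC — ATG at 1, stop TAA at 73 → 75 nt; ATG at 19, stop TAA at 73 → 57 nt.
Frame +2: TGC GCG ATT CAA TCA ACA TGT CAT TGT TTA ATC AAA CGT GCA TTG GTC TAC GTT CTA ATC CAC TTG CAT GGT AAG ACG GCA — no ATG→stop ORF.
Frame +3: GCG CGA TTC AAT CAA CAT GTC ATT GTT TAA TCA AAC GTG CAT TGG TCT ACG TTC TAA TCC ACT TGC ATG GTA AGA CGG CAC — no ATG→stop ORF.
Frame -1: GTG CCG TCT TAC CAT GCA AGT GGA TTA GAA CGT AGA CCA ATG CAC GTT TGA TTA AAC AAT GAC ATG TTG ATT GAA TCG CGC — ATG at 40, stop TGA at 49 → 12 nt.
Frame -2: TGC CGT CTT ACC ATG CAA GTG GAT TAG AAC GTA GAC CAA TGC ACG TTT GAT TAA ACA ATG ACA TGT TGA TTG AAT CGC GCA — ATG at 14, stop TAG at 26 → 15 nt; ATG at 59, stop TGA at 68 → 12 nt.
Frame -3: GCC GTC TTA CCA TGC AAG TGG ATT AGA ACG TAG ACC AAT GCA CGT TTG ATT AAA CAA TGA CAT GTT GAT TGA ATC GCG CAT — no ATG→stop ORF.
Forward-strand max 75 nt; reverse-strand max 15 nt. The forward strand has the longer ORF.

forward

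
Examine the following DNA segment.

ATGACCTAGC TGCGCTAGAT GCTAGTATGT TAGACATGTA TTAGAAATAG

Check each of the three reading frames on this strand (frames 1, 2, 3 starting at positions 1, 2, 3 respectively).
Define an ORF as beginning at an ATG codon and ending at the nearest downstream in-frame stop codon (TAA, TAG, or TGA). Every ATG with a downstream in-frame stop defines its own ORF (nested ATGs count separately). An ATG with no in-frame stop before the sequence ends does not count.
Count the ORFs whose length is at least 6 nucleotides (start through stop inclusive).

4

Frame 1: ATG ACC TAG CTG CGC TAG ATG CTA GTA TGT TAG ACA TGT ATT AGA AAT — ATG at 1, stop TAG at 7 → 9 nt; ATG at 19, stop TAG at 31 → 15 nt.
Frame 2: TGA CCT AGC TGC GCT AGA TGC TAG TAT GTT AGA CAT GTA TTA GAA ATA — no ATG→stop ORF.
Frame 3: GAC CTA GCT GCG CTA GAT GCT AGT ATG TTA GAC ATG TAT TAG AAA TAG — ATG at 27, stop TAG at 42 → 18 nt; ATG at 36, stop TAG at 42 → 9 nt.
ORFs ≥ 6 nucleotides: frame 1 1–9 (9 nucleotides), frame 1 19–33 (15 nucleotides), frame 3 27–44 (18 nucleotides), frame 3 36–44 (9 nucleotides). Count = 4.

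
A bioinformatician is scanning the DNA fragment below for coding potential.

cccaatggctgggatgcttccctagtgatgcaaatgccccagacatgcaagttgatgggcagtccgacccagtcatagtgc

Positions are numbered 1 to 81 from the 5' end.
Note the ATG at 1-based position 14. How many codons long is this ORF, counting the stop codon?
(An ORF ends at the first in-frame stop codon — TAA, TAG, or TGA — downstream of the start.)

Codons from position 14: ATG (14–16), CTT (17–19), CCC (20–22), TAG (23–25).
TAG is the first in-frame stop; that's 4 codons including the stop.

4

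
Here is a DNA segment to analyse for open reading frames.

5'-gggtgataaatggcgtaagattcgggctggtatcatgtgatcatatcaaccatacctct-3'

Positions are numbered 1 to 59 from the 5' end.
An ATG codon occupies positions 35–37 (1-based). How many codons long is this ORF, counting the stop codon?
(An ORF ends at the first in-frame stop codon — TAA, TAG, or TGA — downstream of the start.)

2

Codons from position 35: ATG (35–37), TGA (38–40).
TGA is the first in-frame stop; that's 2 codons including the stop.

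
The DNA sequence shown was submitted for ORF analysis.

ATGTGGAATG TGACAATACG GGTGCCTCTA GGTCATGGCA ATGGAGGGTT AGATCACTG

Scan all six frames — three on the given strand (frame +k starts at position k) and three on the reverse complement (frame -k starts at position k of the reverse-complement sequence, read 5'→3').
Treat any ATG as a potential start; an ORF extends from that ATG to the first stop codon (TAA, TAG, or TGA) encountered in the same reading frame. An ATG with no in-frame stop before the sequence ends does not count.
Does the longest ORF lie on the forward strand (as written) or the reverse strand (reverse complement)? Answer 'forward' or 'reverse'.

forward

Reverse complement (5'→3'): CAGTGATCTAACCCTCCATTGCCATGACCTAGAGGCACCCGTATTGTCACATTCCACAT
Frame +1: ATG TGG AAT GTG ACA ATA CGG GTG CCT CTA GGT CAT GGC AAT GGA GGG TTA GAT CAC — no ATG→stop ORF.
Frame +2: TGT GGA ATG TGA CAA TAC GGG TGC CTC TAG GTC ATG GCA ATG GAG GGT TAG ATC ACT — ATG at 8, stop TGA at 11 → 6 nt; ATG at 35, stop TAG at 50 → 18 nt; ATG at 41, stop TAG at 50 → 12 nt.
Frame +3: GTG GAA TGT GAC AAT ACG GGT GCC TCT AGG TCA TGG CAA TGG AGG GTT AGA TCA CTG — no ATG→stop ORF.
Frame -1: CAG TGA TCT AAC CCT CCA TTG CCA TGA CCT AGA GGC ACC CGT ATT GTC ACA TTC CAC — no ATG→stop ORF.
Frame -2: AGT GAT CTA ACC CTC CAT TGC CAT GAC CTA GAG GCA CCC GTA TTG TCA CAT TCC ACA — no ATG→stop ORF.
Frame -3: GTG ATC TAA CCC TCC ATT GCC ATG ACC TAG AGG CAC CCG TAT TGT CAC ATT CCA CAT — ATG at 24, stop TAG at 30 → 9 nt.
Forward-strand max 18 nt; reverse-strand max 9 nt. The forward strand has the longer ORF.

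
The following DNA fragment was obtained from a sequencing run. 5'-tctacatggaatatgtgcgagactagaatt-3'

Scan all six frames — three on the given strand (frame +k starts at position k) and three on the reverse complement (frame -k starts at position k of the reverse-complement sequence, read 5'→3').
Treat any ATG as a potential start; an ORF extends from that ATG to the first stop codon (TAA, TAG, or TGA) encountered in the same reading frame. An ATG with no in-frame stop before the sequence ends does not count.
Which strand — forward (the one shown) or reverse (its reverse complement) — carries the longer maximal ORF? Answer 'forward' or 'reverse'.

forward

Reverse complement (5'→3'): AATTCTAGTCTCGCACATATTCCATGTAGA
Frame +1: TCT ACA TGG AAT ATG TGC GAG ACT AGA ATT — no ATG→stop ORF.
Frame +2: CTA CAT GGA ATA TGT GCG AGA CTA GAA — no ATG→stop ORF.
Frame +3: TAC ATG GAA TAT GTG CGA GAC TAG AAT — ATG at 6, stop TAG at 24 → 21 nt.
Frame -1: AAT TCT AGT CTC GCA CAT ATT CCA TGT AGA — no ATG→stop ORF.
Frame -2: ATT CTA GTC TCG CAC ATA TTC CAT GTA — no ATG→stop ORF.
Frame -3: TTC TAG TCT CGC ACA TAT TCC ATG TAG — ATG at 24, stop TAG at 27 → 6 nt.
Forward-strand max 21 nt; reverse-strand max 6 nt. The forward strand has the longer ORF.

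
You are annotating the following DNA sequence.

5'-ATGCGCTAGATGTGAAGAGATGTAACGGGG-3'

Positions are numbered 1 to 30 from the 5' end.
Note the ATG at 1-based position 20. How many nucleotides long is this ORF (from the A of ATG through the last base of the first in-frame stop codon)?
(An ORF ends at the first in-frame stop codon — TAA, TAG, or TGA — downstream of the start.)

Codons from position 20: ATG (20–22), TAA (23–25).
TAA is the first in-frame stop; ORF spans 20–25, 6 nucleotides.

6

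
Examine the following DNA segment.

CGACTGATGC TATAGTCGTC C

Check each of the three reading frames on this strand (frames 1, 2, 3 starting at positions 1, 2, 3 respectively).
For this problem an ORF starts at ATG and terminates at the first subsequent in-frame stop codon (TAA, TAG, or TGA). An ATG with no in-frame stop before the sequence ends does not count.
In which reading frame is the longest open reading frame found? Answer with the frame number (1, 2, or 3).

Frame 1: CGA CTG ATG CTA TAG TCG TCC — ATG at 7, stop TAG at 13 → 9 nt.
Frame 2: GAC TGA TGC TAT AGT CGT — no ATG→stop ORF.
Frame 3: ACT GAT GCT ATA GTC GTC — no ATG→stop ORF.
Longest ORF is 9 nt in frame 1 (positions 7–15).

1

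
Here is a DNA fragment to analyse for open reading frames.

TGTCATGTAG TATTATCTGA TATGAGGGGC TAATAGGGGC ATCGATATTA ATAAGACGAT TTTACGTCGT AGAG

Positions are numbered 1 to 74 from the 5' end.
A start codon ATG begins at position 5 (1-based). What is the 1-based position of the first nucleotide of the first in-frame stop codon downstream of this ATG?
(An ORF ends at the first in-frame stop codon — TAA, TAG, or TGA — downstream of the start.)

8

Codons from position 5: ATG (5–7), TAG (8–10).
TAG is a stop codon; it begins at position 8.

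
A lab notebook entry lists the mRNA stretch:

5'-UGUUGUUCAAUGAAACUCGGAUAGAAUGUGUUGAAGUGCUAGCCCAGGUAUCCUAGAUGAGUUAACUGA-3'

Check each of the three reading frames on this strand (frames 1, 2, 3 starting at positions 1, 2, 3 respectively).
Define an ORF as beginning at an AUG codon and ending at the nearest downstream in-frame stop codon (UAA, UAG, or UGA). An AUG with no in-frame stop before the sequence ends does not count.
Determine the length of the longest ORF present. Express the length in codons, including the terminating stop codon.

Frame 1: UGU UGU UCA AUG AAA CUC GGA UAG AAU GUG UUG AAG UGC UAG CCC AGG UAU CCU AGA UGA GUU AAC UGA — AUG at 10, stop UAG at 22 → 15 nt.
Frame 2: GUU GUU CAA UGA AAC UCG GAU AGA AUG UGU UGA AGU GCU AGC CCA GGU AUC CUA GAU GAG UUA ACU — AUG at 26, stop UGA at 32 → 9 nt.
Frame 3: UUG UUC AAU GAA ACU CGG AUA GAA UGU GUU GAA GUG CUA GCC CAG GUA UCC UAG AUG AGU UAA CUG — AUG at 57, stop UAA at 63 → 9 nt.
Longest: frame 1, positions 10–24, 15 nt = 5 codons = 4 aa. → 5 codons.

5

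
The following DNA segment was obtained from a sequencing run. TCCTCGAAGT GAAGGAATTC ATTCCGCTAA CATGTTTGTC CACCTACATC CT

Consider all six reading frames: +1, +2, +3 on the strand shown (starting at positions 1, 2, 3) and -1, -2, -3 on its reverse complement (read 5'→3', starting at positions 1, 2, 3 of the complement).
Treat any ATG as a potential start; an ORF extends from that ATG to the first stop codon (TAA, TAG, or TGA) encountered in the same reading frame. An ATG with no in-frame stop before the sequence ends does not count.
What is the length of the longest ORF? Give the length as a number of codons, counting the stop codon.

5

Reverse complement (5'→3'): AGGATGTAGGTGGACAAACATGTTAGCGGAATGAATTCCTTCACTTCGAGGA
Frame +1: TCC TCG AAG TGA AGG AAT TCA TTC CGC TAA CAT GTT TGT CCA CCT ACA TCC — no ATG→stop ORF.
Frame +2: CCT CGA AGT GAA GGA ATT CAT TCC GCT AAC ATG TTT GTC CAC CTA CAT CCT — no ATG→stop ORF.
Frame +3: CTC GAA GTG AAG GAA TTC ATT CCG CTA ACA TGT TTG TCC ACC TAC ATC — no ATG→stop ORF.
Frame -1: AGG ATG TAG GTG GAC AAA CAT GTT AGC GGA ATG AAT TCC TTC ACT TCG AGG — ATG at 4, stop TAG at 7 → 6 nt.
Frame -2: GGA TGT AGG TGG ACA AAC ATG TTA GCG GAA TGA ATT CCT TCA CTT CGA GGA — ATG at 20, stop TGA at 32 → 15 nt.
Frame -3: GAT GTA GGT GGA CAA ACA TGT TAG CGG AAT GAA TTC CTT CAC TTC GAG — no ATG→stop ORF.
Longest: frame -2, positions 20–34, 15 nt = 5 codons = 4 aa. → 5 codons.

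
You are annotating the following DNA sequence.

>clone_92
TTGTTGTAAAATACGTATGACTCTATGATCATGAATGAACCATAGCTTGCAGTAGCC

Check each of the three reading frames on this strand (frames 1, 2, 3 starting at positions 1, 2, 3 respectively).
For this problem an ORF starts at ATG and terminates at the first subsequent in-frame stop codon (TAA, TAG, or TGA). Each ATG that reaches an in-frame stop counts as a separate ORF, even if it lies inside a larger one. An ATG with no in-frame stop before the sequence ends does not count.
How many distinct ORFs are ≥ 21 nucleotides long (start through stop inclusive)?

2

Frame 1: TTG TTG TAA AAT ACG TAT GAC TCT ATG ATC ATG AAT GAA CCA TAG CTT GCA GTA GCC — ATG at 25, stop TAG at 43 → 21 nt; ATG at 31, stop TAG at 43 → 15 nt.
Frame 2: TGT TGT AAA ATA CGT ATG ACT CTA TGA TCA TGA ATG AAC CAT AGC TTG CAG TAG — ATG at 17, stop TGA at 26 → 12 nt; ATG at 35, stop TAG at 53 → 21 nt.
Frame 3: GTT GTA AAA TAC GTA TGA CTC TAT GAT CAT GAA TGA ACC ATA GCT TGC AGT AGC — no ATG→stop ORF.
ORFs ≥ 21 nucleotides: frame 1 25–45 (21 nucleotides), frame 2 35–55 (21 nucleotides). Count = 2.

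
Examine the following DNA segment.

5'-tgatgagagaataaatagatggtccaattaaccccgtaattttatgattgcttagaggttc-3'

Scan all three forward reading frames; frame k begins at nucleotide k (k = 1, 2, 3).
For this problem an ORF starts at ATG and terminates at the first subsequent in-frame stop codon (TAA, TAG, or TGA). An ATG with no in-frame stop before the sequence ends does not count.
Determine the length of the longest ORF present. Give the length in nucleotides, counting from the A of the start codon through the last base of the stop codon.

Frame 1: TGA TGA GAG AAT AAA TAG ATG GTC CAA TTA ACC CCG TAA TTT TAT GAT TGC TTA GAG GTT — ATG at 19, stop TAA at 37 → 21 nt.
Frame 2: GAT GAG AGA ATA AAT AGA TGG TCC AAT TAA CCC CGT AAT TTT ATG ATT GCT TAG AGG TTC — ATG at 44, stop TAG at 53 → 12 nt.
Frame 3: ATG AGA GAA TAA ATA GAT GGT CCA ATT AAC CCC GTA ATT TTA TGA TTG CTT AGA GGT — ATG at 3, stop TAA at 12 → 12 nt.
Longest: frame 1, positions 19–39, 21 nt = 7 codons = 6 aa. → 21 nucleotides.

21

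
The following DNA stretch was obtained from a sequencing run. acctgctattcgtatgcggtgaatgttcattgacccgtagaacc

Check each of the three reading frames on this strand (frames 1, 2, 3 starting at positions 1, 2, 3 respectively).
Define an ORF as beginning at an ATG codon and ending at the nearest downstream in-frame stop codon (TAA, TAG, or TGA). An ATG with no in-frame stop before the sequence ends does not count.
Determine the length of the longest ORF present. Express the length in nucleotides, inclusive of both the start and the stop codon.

Frame 1: ACC TGC TAT TCG TAT GCG GTG AAT GTT CAT TGA CCC GTA GAA — no ATG→stop ORF.
Frame 2: CCT GCT ATT CGT ATG CGG TGA ATG TTC ATT GAC CCG TAG AAC — ATG at 14, stop TGA at 20 → 9 nt; ATG at 23, stop TAG at 38 → 18 nt.
Frame 3: CTG CTA TTC GTA TGC GGT GAA TGT TCA TTG ACC CGT AGA ACC — no ATG→stop ORF.
Longest: frame 2, positions 23–40, 18 nt = 6 codons = 5 aa. → 18 nucleotides.

18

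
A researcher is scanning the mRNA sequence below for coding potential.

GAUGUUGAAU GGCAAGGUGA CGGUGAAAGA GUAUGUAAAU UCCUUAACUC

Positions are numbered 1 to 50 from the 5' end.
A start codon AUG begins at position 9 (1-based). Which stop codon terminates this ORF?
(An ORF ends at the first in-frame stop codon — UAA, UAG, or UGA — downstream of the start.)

Codons from position 9: AUG (9–11), GCA (12–14), AGG (15–17), UGA (18–20).
The first in-frame stop codon is UGA.

UGA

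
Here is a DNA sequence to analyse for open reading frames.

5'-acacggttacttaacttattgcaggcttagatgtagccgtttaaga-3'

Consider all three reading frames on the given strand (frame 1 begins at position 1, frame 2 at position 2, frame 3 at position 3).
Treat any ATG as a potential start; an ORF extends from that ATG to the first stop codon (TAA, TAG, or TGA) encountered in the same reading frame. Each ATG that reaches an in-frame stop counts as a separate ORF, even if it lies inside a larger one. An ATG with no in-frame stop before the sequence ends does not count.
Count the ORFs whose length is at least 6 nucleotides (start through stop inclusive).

Frame 1: ACA CGG TTA CTT AAC TTA TTG CAG GCT TAG ATG TAG CCG TTT AAG — ATG at 31, stop TAG at 34 → 6 nt.
Frame 2: CAC GGT TAC TTA ACT TAT TGC AGG CTT AGA TGT AGC CGT TTA AGA — no ATG→stop ORF.
Frame 3: ACG GTT ACT TAA CTT ATT GCA GGC TTA GAT GTA GCC GTT TAA — no ATG→stop ORF.
ORFs ≥ 6 nucleotides: frame 1 31–36 (6 nucleotides). Count = 1.

1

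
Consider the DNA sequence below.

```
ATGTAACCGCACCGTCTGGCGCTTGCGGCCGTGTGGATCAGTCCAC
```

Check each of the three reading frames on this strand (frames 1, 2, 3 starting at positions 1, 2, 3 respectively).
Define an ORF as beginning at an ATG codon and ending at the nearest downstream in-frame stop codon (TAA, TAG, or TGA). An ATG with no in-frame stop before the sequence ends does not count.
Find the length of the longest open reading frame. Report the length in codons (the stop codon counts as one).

Frame 1: ATG TAA CCG CAC CGT CTG GCG CTT GCG GCC GTG TGG ATC AGT CCA — ATG at 1, stop TAA at 4 → 6 nt.
Frame 2: TGT AAC CGC ACC GTC TGG CGC TTG CGG CCG TGT GGA TCA GTC CAC — no ATG→stop ORF.
Frame 3: GTA ACC GCA CCG TCT GGC GCT TGC GGC CGT GTG GAT CAG TCC — no ATG→stop ORF.
Longest: frame 1, positions 1–6, 6 nt = 2 codons = 1 aa. → 2 codons.

2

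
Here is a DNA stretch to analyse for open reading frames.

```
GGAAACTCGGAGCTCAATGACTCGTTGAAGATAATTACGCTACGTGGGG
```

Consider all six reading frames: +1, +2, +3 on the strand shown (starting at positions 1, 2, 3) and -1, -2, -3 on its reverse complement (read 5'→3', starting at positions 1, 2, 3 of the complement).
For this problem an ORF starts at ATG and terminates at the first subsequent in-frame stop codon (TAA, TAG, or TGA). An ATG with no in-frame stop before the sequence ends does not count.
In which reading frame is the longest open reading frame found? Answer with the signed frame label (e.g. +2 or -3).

+2

Reverse complement (5'→3'): CCCCACGTAGCGTAATTATCTTCAACGAGTCATTGAGCTCCGAGTTTCC
Frame +1: GGA AAC TCG GAG CTC AAT GAC TCG TTG AAG ATA ATT ACG CTA CGT GGG — no ATG→stop ORF.
Frame +2: GAA ACT CGG AGC TCA ATG ACT CGT TGA AGA TAA TTA CGC TAC GTG GGG — ATG at 17, stop TGA at 26 → 12 nt.
Frame +3: AAA CTC GGA GCT CAA TGA CTC GTT GAA GAT AAT TAC GCT ACG TGG — no ATG→stop ORF.
Frame -1: CCC CAC GTA GCG TAA TTA TCT TCA ACG AGT CAT TGA GCT CCG AGT TTC — no ATG→stop ORF.
Frame -2: CCC ACG TAG CGT AAT TAT CTT CAA CGA GTC ATT GAG CTC CGA GTT TCC — no ATG→stop ORF.
Frame -3: CCA CGT AGC GTA ATT ATC TTC AAC GAG TCA TTG AGC TCC GAG TTT — no ATG→stop ORF.
Longest ORF is 12 nt in frame +2 (positions 17–28).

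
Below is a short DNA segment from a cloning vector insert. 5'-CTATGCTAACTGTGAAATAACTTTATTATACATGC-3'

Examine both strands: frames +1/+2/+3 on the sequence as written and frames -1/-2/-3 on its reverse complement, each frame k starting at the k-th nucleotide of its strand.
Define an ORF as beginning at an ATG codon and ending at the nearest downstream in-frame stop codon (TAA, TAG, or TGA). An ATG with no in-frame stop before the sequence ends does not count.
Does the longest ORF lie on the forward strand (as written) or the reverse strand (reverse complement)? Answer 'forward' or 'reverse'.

reverse

Reverse complement (5'→3'): GCATGTATAATAAAGTTATTTCACAGTTAGCATAG
Frame +1: CTA TGC TAA CTG TGA AAT AAC TTT ATT ATA CAT — no ATG→stop ORF.
Frame +2: TAT GCT AAC TGT GAA ATA ACT TTA TTA TAC ATG — no ATG→stop ORF.
Frame +3: ATG CTA ACT GTG AAA TAA CTT TAT TAT ACA TGC — ATG at 3, stop TAA at 18 → 18 nt.
Frame -1: GCA TGT ATA ATA AAG TTA TTT CAC AGT TAG CAT — no ATG→stop ORF.
Frame -2: CAT GTA TAA TAA AGT TAT TTC ACA GTT AGC ATA — no ATG→stop ORF.
Frame -3: ATG TAT AAT AAA GTT ATT TCA CAG TTA GCA TAG — ATG at 3, stop TAG at 33 → 33 nt.
Forward-strand max 18 nt; reverse-strand max 33 nt. The reverse strand has the longer ORF.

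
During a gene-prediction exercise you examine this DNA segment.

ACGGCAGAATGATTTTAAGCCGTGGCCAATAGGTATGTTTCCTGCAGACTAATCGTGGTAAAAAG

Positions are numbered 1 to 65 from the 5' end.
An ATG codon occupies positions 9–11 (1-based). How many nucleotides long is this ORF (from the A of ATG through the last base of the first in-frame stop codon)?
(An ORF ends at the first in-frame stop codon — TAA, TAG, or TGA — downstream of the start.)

24

Codons from position 9: ATG (9–11), ATT (12–14), TTA (15–17), AGC (18–20), CGT (21–23), GGC (24–26), CAA (27–29), TAG (30–32).
TAG is the first in-frame stop; ORF spans 9–32, 24 nucleotides.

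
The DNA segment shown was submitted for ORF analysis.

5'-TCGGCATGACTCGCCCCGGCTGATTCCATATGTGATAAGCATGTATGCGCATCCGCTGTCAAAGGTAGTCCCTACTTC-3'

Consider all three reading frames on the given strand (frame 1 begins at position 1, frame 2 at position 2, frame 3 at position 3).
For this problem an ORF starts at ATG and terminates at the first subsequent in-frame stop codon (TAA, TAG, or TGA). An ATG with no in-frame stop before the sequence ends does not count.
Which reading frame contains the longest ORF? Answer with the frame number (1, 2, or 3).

Frame 1: TCG GCA TGA CTC GCC CCG GCT GAT TCC ATA TGT GAT AAG CAT GTA TGC GCA TCC GCT GTC AAA GGT AGT CCC TAC TTC — no ATG→stop ORF.
Frame 2: CGG CAT GAC TCG CCC CGG CTG ATT CCA TAT GTG ATA AGC ATG TAT GCG CAT CCG CTG TCA AAG GTA GTC CCT ACT — no ATG→stop ORF.
Frame 3: GGC ATG ACT CGC CCC GGC TGA TTC CAT ATG TGA TAA GCA TGT ATG CGC ATC CGC TGT CAA AGG TAG TCC CTA CTT — ATG at 6, stop TGA at 21 → 18 nt; ATG at 30, stop TGA at 33 → 6 nt; ATG at 45, stop TAG at 66 → 24 nt.
Longest ORF is 24 nt in frame 3 (positions 45–68).

3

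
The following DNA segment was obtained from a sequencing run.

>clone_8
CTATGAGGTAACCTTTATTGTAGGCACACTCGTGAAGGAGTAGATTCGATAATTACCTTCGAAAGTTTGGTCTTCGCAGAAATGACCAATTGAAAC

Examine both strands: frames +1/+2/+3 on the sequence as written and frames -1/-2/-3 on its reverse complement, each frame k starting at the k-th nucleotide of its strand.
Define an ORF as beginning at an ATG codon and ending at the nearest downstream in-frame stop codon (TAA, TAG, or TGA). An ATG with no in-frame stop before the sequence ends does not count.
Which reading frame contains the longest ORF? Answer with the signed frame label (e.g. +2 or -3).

Reverse complement (5'→3'): GTTTCAATTGGTCATTTCTGCGAAGACCAAACTTTCGAAGGTAATTATCGAATCTACTCCTTCACGAGTGTGCCTACAATAAAGGTTACCTCATAG
Frame +1: CTA TGA GGT AAC CTT TAT TGT AGG CAC ACT CGT GAA GGA GTA GAT TCG ATA ATT ACC TTC GAA AGT TTG GTC TTC GCA GAA ATG ACC AAT TGA AAC — ATG at 82, stop TGA at 91 → 12 nt.
Frame +2: TAT GAG GTA ACC TTT ATT GTA GGC ACA CTC GTG AAG GAG TAG ATT CGA TAA TTA CCT TCG AAA GTT TGG TCT TCG CAG AAA TGA CCA ATT GAA — no ATG→stop ORF.
Frame +3: ATG AGG TAA CCT TTA TTG TAG GCA CAC TCG TGA AGG AGT AGA TTC GAT AAT TAC CTT CGA AAG TTT GGT CTT CGC AGA AAT GAC CAA TTG AAA — ATG at 3, stop TAA at 9 → 9 nt.
Frame -1: GTT TCA ATT GGT CAT TTC TGC GAA GAC CAA ACT TTC GAA GGT AAT TAT CGA ATC TAC TCC TTC ACG AGT GTG CCT ACA ATA AAG GTT ACC TCA TAG — no ATG→stop ORF.
Frame -2: TTT CAA TTG GTC ATT TCT GCG AAG ACC AAA CTT TCG AAG GTA ATT ATC GAA TCT ACT CCT TCA CGA GTG TGC CTA CAA TAA AGG TTA CCT CAT — no ATG→stop ORF.
Frame -3: TTC AAT TGG TCA TTT CTG CGA AGA CCA AAC TTT CGA AGG TAA TTA TCG AAT CTA CTC CTT CAC GAG TGT GCC TAC AAT AAA GGT TAC CTC ATA — no ATG→stop ORF.
Longest ORF is 12 nt in frame +1 (positions 82–93).

+1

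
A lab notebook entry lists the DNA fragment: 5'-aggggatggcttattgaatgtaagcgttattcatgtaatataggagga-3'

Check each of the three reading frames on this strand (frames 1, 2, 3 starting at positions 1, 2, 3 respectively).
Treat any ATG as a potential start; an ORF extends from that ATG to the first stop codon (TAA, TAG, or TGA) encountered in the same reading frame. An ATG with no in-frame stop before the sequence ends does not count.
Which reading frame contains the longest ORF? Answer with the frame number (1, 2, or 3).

Frame 1: AGG GGA TGG CTT ATT GAA TGT AAG CGT TAT TCA TGT AAT ATA GGA GGA — no ATG→stop ORF.
Frame 2: GGG GAT GGC TTA TTG AAT GTA AGC GTT ATT CAT GTA ATA TAG GAG — no ATG→stop ORF.
Frame 3: GGG ATG GCT TAT TGA ATG TAA GCG TTA TTC ATG TAA TAT AGG AGG — ATG at 6, stop TGA at 15 → 12 nt; ATG at 18, stop TAA at 21 → 6 nt; ATG at 33, stop TAA at 36 → 6 nt.
Longest ORF is 12 nt in frame 3 (positions 6–17).

3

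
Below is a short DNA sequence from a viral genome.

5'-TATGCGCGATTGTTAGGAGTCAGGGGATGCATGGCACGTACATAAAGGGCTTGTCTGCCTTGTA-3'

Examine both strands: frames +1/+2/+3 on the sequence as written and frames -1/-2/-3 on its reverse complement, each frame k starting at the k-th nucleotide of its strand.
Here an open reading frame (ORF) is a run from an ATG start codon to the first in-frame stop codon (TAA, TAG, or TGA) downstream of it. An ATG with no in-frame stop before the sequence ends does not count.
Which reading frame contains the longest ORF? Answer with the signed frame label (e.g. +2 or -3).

-1

Reverse complement (5'→3'): TACAAGGCAGACAAGCCCTTTATGTACGTGCCATGCATCCCCTGACTCCTAACAATCGCGCATA
Frame +1: TAT GCG CGA TTG TTA GGA GTC AGG GGA TGC ATG GCA CGT ACA TAA AGG GCT TGT CTG CCT TGT — ATG at 31, stop TAA at 43 → 15 nt.
Frame +2: ATG CGC GAT TGT TAG GAG TCA GGG GAT GCA TGG CAC GTA CAT AAA GGG CTT GTC TGC CTT GTA — ATG at 2, stop TAG at 14 → 15 nt.
Frame +3: TGC GCG ATT GTT AGG AGT CAG GGG ATG CAT GGC ACG TAC ATA AAG GGC TTG TCT GCC TTG — no ATG→stop ORF.
Frame -1: TAC AAG GCA GAC AAG CCC TTT ATG TAC GTG CCA TGC ATC CCC TGA CTC CTA ACA ATC GCG CAT — ATG at 22, stop TGA at 43 → 24 nt.
Frame -2: ACA AGG CAG ACA AGC CCT TTA TGT ACG TGC CAT GCA TCC CCT GAC TCC TAA CAA TCG CGC ATA — no ATG→stop ORF.
Frame -3: CAA GGC AGA CAA GCC CTT TAT GTA CGT GCC ATG CAT CCC CTG ACT CCT AAC AAT CGC GCA — no ATG→stop ORF.
Longest ORF is 24 nt in frame -1 (positions 22–45).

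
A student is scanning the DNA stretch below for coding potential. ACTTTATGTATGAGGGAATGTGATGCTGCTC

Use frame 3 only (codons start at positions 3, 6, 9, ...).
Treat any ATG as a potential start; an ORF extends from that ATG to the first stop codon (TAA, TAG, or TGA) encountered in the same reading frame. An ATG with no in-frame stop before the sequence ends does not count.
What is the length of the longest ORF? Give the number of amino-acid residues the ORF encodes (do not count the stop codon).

Frame 3: TTT ATG TAT GAG GGA ATG TGA TGC TGC — ATG at 6, stop TGA at 21 → 18 nt; ATG at 18, stop TGA at 21 → 6 nt.
Longest: frame 3, positions 6–23, 18 nt = 6 codons = 5 aa. → 5 amino acids.

5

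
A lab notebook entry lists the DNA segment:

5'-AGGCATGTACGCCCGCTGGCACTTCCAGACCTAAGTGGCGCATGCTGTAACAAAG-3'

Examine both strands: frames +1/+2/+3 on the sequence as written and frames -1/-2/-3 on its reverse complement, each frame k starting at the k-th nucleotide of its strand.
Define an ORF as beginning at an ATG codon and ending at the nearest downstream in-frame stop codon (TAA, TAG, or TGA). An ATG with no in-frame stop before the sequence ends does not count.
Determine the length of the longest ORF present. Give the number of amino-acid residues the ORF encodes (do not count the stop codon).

9

Reverse complement (5'→3'): CTTTGTTACAGCATGCGCCACTTAGGTCTGGAAGTGCCAGCGGGCGTACATGCCT
Frame +1: AGG CAT GTA CGC CCG CTG GCA CTT CCA GAC CTA AGT GGC GCA TGC TGT AAC AAA — no ATG→stop ORF.
Frame +2: GGC ATG TAC GCC CGC TGG CAC TTC CAG ACC TAA GTG GCG CAT GCT GTA ACA AAG — ATG at 5, stop TAA at 32 → 30 nt.
Frame +3: GCA TGT ACG CCC GCT GGC ACT TCC AGA CCT AAG TGG CGC ATG CTG TAA CAA — ATG at 42, stop TAA at 48 → 9 nt.
Frame -1: CTT TGT TAC AGC ATG CGC CAC TTA GGT CTG GAA GTG CCA GCG GGC GTA CAT GCC — no ATG→stop ORF.
Frame -2: TTT GTT ACA GCA TGC GCC ACT TAG GTC TGG AAG TGC CAG CGG GCG TAC ATG CCT — no ATG→stop ORF.
Frame -3: TTG TTA CAG CAT GCG CCA CTT AGG TCT GGA AGT GCC AGC GGG CGT ACA TGC — no ATG→stop ORF.
Longest: frame +2, positions 5–34, 30 nt = 10 codons = 9 aa. → 9 amino acids.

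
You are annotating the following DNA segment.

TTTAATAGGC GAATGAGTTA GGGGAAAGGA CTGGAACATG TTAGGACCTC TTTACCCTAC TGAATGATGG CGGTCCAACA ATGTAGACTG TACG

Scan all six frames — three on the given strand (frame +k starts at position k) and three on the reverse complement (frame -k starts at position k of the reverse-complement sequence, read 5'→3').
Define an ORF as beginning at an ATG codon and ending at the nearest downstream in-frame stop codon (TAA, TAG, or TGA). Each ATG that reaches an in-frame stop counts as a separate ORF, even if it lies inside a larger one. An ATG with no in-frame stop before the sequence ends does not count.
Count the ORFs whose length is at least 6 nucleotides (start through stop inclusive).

3

Reverse complement (5'→3'): CGTACAGTCTACATTGTTGGACCGCCATCATTCAGTAGGGTAAAGAGGTCCTAACATGTTCCAGTCCTTTCCCCTAACTCATTCGCCTATTAAA
Frame +1: TTT AAT AGG CGA ATG AGT TAG GGG AAA GGA CTG GAA CAT GTT AGG ACC TCT TTA CCC TAC TGA ATG ATG GCG GTC CAA CAA TGT AGA CTG TAC — ATG at 13, stop TAG at 19 → 9 nt.
Frame +2: TTA ATA GGC GAA TGA GTT AGG GGA AAG GAC TGG AAC ATG TTA GGA CCT CTT TAC CCT ACT GAA TGA TGG CGG TCC AAC AAT GTA GAC TGT ACG — ATG at 38, stop TGA at 65 → 30 nt.
Frame +3: TAA TAG GCG AAT GAG TTA GGG GAA AGG ACT GGA ACA TGT TAG GAC CTC TTT ACC CTA CTG AAT GAT GGC GGT CCA ACA ATG TAG ACT GTA — ATG at 81, stop TAG at 84 → 6 nt.
Frame -1: CGT ACA GTC TAC ATT GTT GGA CCG CCA TCA TTC AGT AGG GTA AAG AGG TCC TAA CAT GTT CCA GTC CTT TCC CCT AAC TCA TTC GCC TAT TAA — no ATG→stop ORF.
Frame -2: GTA CAG TCT ACA TTG TTG GAC CGC CAT CAT TCA GTA GGG TAA AGA GGT CCT AAC ATG TTC CAG TCC TTT CCC CTA ACT CAT TCG CCT ATT AAA — no ATG→stop ORF.
Frame -3: TAC AGT CTA CAT TGT TGG ACC GCC ATC ATT CAG TAG GGT AAA GAG GTC CTA ACA TGT TCC AGT CCT TTC CCC TAA CTC ATT CGC CTA TTA — no ATG→stop ORF.
ORFs ≥ 6 nucleotides: frame +1 13–21 (9 nucleotides), frame +2 38–67 (30 nucleotides), frame +3 81–86 (6 nucleotides). Count = 3.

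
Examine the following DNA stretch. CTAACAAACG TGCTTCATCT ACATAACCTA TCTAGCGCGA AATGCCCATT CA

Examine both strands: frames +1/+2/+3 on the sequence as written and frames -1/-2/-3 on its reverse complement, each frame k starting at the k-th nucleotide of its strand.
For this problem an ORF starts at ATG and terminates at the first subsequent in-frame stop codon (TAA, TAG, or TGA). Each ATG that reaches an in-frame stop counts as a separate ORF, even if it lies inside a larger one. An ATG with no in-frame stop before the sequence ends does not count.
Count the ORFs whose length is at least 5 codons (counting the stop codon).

Reverse complement (5'→3'): TGAATGGGCATTTCGCGCTAGATAGGTTATGTAGATGAAGCACGTTTGTTAG
Frame +1: CTA ACA AAC GTG CTT CAT CTA CAT AAC CTA TCT AGC GCG AAA TGC CCA TTC — no ATG→stop ORF.
Frame +2: TAA CAA ACG TGC TTC ATC TAC ATA ACC TAT CTA GCG CGA AAT GCC CAT TCA — no ATG→stop ORF.
Frame +3: AAC AAA CGT GCT TCA TCT ACA TAA CCT ATC TAG CGC GAA ATG CCC ATT — no ATG→stop ORF.
Frame -1: TGA ATG GGC ATT TCG CGC TAG ATA GGT TAT GTA GAT GAA GCA CGT TTG TTA — ATG at 4, stop TAG at 19 → 18 nt.
Frame -2: GAA TGG GCA TTT CGC GCT AGA TAG GTT ATG TAG ATG AAG CAC GTT TGT TAG — ATG at 29, stop TAG at 32 → 6 nt; ATG at 35, stop TAG at 50 → 18 nt.
Frame -3: AAT GGG CAT TTC GCG CTA GAT AGG TTA TGT AGA TGA AGC ACG TTT GTT — no ATG→stop ORF.
ORFs ≥ 5 codons: frame -1 4–21 (6 codons), frame -2 35–52 (6 codons). Count = 2.

2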